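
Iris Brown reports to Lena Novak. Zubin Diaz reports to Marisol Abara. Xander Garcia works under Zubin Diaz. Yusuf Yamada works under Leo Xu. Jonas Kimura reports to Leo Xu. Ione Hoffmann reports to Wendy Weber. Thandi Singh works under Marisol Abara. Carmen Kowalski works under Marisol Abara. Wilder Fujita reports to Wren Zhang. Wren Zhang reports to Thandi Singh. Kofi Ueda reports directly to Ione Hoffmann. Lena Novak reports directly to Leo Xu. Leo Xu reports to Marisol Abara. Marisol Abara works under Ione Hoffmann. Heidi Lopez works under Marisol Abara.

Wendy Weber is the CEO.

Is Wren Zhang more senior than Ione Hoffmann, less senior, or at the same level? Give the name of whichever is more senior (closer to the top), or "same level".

Wren Zhang is 4 levels below Wendy Weber; Ione Hoffmann is 1. Ione Hoffmann is higher.

Ione Hoffmann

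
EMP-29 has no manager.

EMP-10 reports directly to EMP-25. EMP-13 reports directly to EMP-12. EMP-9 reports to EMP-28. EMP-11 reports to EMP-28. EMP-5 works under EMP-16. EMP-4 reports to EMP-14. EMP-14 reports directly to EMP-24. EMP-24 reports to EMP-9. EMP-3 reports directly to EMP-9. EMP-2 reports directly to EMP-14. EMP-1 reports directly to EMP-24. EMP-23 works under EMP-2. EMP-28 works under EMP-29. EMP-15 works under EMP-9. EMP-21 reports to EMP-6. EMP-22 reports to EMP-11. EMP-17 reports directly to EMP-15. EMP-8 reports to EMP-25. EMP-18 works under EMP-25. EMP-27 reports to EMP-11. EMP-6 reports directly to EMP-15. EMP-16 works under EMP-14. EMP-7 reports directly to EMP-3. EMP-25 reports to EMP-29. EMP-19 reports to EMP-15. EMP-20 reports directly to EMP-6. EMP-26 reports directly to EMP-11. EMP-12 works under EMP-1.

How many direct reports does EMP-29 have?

EMP-29 directly manages EMP-28, EMP-25. That is 2 direct reports.

2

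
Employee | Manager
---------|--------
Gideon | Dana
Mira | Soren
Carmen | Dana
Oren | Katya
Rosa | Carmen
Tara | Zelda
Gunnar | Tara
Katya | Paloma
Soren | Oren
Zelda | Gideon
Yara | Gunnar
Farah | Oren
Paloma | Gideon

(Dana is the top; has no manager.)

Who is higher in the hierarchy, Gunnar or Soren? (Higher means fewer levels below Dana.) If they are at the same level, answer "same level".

Gunnar is 4 levels below Dana; Soren is 5. Gunnar is higher.

Gunnar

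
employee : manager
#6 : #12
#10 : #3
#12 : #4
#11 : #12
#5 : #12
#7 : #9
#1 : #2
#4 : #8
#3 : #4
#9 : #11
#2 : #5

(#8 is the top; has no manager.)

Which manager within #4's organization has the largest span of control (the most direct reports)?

#12

Direct-report counts within #4's organization: #4 has 2; #3 has 1; #12 has 3; #5 has 1; #2 has 1; #11 has 1; #9 has 1. The largest is 3, held by #12.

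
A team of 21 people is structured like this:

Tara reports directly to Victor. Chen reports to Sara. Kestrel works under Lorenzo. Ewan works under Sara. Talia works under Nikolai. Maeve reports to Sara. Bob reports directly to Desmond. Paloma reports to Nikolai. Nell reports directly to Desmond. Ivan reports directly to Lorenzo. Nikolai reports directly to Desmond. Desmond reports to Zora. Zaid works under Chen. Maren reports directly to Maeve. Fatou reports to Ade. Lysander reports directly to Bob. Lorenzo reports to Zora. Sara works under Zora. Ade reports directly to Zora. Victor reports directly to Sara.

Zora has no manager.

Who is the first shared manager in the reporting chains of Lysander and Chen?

Lysander's chain of managers is Bob, Desmond, Zora. Chen's chain of managers is Sara, Zora. The first manager that appears in both chains is Zora.

Zora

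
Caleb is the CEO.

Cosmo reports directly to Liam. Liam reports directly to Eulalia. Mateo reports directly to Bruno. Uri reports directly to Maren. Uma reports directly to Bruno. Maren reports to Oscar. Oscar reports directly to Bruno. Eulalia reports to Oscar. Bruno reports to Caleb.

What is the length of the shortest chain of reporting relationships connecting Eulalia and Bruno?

Eulalia is in Bruno's organization: the chain from Eulalia up to Bruno is Eulalia → Oscar → Bruno, which is 2 links.

2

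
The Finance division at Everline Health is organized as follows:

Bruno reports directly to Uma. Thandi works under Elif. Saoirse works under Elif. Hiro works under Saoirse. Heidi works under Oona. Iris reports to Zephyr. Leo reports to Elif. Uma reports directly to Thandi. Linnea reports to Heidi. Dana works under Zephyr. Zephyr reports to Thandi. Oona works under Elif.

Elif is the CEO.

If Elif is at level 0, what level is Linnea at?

Chain from Linnea up to Elif: Linnea → Heidi → Oona → Elif. That is 3 steps up, so Linnea is 3 levels below Elif.

3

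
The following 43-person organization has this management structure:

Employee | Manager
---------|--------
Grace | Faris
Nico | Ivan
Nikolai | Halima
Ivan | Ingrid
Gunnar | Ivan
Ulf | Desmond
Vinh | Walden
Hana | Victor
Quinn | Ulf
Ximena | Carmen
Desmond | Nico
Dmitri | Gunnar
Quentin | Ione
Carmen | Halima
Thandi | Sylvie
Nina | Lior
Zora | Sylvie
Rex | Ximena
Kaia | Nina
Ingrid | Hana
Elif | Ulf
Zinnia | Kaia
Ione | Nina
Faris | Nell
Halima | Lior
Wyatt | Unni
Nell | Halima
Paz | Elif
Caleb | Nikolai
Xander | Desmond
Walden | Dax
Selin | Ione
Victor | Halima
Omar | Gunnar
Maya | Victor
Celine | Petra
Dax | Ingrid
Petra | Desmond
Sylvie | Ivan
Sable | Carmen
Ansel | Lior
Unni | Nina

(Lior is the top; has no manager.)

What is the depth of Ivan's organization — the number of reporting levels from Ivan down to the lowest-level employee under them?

5

The longest chain under Ivan runs Ivan → Nico → Desmond → Ulf → Elif → Paz, which is 5 levels below Ivan.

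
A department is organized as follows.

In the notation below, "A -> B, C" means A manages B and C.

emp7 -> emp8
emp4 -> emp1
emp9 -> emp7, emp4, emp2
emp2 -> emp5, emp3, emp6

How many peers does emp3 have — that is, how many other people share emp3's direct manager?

emp3 reports to emp2. emp2's other direct reports are emp5, emp6 — 2 peers.

2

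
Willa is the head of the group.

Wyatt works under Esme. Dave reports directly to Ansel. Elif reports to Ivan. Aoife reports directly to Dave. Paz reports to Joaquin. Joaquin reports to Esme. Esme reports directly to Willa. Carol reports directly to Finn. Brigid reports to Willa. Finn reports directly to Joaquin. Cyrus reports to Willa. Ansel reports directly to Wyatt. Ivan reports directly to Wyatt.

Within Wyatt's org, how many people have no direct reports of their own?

The people in Wyatt's organization with no one reporting to them are Elif, Aoife. That is 2.

2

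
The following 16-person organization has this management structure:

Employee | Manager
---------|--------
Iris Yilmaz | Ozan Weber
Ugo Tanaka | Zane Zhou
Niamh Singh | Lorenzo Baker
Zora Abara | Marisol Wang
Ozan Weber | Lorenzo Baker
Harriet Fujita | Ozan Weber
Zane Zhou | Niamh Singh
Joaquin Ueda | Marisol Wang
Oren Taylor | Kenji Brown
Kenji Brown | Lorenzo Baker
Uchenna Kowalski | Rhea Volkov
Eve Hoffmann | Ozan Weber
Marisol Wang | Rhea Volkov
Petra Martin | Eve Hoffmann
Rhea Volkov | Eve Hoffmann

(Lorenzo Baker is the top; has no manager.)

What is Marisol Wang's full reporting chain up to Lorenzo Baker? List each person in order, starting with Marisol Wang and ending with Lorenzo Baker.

Marisol Wang reports to Rhea Volkov. Rhea Volkov reports to Eve Hoffmann. Eve Hoffmann reports to Ozan Weber. Ozan Weber reports to Lorenzo Baker. Lorenzo Baker is at the top.

Marisol Wang -> Rhea Volkov -> Eve Hoffmann -> Ozan Weber -> Lorenzo Baker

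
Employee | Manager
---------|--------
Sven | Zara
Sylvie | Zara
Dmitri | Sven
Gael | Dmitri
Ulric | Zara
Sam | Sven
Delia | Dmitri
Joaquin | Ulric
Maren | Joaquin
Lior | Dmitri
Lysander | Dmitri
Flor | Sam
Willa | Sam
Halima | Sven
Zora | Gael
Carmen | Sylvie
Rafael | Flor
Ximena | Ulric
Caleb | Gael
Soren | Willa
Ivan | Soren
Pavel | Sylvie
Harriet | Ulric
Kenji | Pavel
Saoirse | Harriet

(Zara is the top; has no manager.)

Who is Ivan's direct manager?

Soren

Ivan reports directly to Soren.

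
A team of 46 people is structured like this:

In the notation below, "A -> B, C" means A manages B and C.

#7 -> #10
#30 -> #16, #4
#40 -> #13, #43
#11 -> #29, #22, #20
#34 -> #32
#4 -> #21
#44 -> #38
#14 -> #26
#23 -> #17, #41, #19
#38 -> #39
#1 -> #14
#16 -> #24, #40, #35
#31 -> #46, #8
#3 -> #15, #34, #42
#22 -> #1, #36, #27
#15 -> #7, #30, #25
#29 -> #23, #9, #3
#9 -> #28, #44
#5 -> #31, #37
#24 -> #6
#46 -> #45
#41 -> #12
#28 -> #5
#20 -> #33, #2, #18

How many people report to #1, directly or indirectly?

2

#1 directly manages #14. Under #14: #26 (1). That's 2 in total.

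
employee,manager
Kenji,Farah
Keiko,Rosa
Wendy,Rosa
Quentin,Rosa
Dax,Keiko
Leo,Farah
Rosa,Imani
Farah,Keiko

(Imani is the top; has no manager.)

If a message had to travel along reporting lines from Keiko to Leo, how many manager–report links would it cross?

Leo is in Keiko's organization: the chain from Leo up to Keiko is Leo → Farah → Keiko, which is 2 links.

2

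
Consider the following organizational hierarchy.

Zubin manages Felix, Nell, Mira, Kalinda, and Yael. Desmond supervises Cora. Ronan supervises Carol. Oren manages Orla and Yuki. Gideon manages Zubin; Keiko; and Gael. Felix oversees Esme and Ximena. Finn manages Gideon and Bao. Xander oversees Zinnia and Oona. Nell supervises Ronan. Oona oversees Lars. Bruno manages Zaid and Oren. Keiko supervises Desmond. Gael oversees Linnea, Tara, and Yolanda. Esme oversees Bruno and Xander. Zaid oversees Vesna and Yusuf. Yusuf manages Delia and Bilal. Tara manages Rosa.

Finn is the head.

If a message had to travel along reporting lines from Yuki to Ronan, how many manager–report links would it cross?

Yuki is 5 levels below Zubin, and Ronan is 2 levels below Zubin (their lowest common manager). The shortest path runs up from Yuki to Zubin and back down to Ronan: 5 + 2 = 7 links.

7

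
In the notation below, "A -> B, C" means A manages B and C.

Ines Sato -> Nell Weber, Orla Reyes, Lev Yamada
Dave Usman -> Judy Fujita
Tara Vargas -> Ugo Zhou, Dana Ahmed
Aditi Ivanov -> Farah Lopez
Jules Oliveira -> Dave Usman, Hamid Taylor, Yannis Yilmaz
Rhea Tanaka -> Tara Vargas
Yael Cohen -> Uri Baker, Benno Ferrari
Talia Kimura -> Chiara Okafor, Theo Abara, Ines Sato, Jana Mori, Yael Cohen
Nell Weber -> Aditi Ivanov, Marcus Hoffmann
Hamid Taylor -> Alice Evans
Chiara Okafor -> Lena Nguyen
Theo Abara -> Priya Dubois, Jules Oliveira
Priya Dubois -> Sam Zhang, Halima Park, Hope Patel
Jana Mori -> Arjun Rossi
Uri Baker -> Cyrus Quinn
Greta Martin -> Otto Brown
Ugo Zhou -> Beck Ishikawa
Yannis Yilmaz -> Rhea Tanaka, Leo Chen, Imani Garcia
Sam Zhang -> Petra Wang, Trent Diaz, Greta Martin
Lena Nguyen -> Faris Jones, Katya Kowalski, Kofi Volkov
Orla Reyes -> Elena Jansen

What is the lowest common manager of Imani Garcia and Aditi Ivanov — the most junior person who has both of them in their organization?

Imani Garcia's chain of managers is Yannis Yilmaz, Jules Oliveira, Theo Abara, Talia Kimura. Aditi Ivanov's chain of managers is Nell Weber, Ines Sato, Talia Kimura. The first manager that appears in both chains is Talia Kimura.

Talia Kimura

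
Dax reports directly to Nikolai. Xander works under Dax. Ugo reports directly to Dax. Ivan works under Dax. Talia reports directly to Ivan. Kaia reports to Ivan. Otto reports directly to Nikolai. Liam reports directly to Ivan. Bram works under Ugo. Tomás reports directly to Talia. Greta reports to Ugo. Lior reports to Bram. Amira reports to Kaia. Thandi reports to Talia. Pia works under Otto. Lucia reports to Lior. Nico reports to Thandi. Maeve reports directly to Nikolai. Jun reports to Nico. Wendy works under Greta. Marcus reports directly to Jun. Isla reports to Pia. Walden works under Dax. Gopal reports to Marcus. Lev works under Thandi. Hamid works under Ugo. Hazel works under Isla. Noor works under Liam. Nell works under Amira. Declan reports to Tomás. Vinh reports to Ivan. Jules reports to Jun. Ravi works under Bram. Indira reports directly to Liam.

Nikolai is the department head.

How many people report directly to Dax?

Dax directly manages Xander, Ugo, Ivan, Walden. That is 4 direct reports.

4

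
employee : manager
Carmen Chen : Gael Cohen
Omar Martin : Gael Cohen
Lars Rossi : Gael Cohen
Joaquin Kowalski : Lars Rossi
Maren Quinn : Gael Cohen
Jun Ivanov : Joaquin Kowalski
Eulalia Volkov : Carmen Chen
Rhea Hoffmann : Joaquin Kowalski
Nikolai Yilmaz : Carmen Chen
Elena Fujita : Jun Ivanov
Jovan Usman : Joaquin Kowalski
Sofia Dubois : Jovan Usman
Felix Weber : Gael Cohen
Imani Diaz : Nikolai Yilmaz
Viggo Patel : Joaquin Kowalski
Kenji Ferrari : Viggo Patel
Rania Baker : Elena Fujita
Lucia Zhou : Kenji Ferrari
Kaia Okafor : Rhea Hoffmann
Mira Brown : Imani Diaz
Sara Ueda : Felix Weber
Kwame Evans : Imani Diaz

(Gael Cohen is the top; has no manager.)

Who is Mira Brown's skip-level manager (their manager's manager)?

Mira Brown reports to Imani Diaz, and Imani Diaz reports to Nikolai Yilmaz. So Mira Brown's skip-level manager is Nikolai Yilmaz.

Nikolai Yilmaz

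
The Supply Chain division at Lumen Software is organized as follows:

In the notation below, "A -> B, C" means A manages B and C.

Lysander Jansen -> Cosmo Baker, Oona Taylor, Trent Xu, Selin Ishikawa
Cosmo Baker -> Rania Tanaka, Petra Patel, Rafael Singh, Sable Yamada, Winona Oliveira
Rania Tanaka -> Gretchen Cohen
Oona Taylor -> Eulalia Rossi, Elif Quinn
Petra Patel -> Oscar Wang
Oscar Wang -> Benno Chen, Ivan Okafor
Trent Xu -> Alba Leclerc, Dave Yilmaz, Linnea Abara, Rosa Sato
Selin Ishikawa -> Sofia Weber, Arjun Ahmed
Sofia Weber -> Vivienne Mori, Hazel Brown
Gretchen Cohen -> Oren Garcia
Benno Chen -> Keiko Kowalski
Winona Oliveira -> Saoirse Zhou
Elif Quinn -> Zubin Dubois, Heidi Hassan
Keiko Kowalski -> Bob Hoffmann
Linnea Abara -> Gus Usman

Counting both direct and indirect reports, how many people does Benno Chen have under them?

Benno Chen directly manages Keiko Kowalski. Under Keiko Kowalski: Bob Hoffmann (1). That's 2 in total.

2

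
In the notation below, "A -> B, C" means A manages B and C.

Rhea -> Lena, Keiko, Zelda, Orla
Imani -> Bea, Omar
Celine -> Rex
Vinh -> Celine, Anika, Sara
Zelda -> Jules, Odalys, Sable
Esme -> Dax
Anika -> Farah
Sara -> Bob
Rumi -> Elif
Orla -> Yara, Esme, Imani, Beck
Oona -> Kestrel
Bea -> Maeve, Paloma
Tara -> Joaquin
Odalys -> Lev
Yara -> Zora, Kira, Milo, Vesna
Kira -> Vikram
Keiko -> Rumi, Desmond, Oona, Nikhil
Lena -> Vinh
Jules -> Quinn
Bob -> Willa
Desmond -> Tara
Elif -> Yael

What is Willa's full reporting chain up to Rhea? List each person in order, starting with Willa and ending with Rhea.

Willa -> Bob -> Sara -> Vinh -> Lena -> Rhea

Willa reports to Bob. Bob reports to Sara. Sara reports to Vinh. Vinh reports to Lena. Lena reports to Rhea. Rhea is at the top.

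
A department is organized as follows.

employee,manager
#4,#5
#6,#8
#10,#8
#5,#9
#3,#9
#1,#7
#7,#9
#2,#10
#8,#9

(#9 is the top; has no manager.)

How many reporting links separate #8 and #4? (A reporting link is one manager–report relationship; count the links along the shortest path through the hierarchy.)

#8 is 1 level below #9, and #4 is 2 levels below #9 (their lowest common manager). The shortest path runs up from #8 to #9 and back down to #4: 1 + 2 = 3 links.

3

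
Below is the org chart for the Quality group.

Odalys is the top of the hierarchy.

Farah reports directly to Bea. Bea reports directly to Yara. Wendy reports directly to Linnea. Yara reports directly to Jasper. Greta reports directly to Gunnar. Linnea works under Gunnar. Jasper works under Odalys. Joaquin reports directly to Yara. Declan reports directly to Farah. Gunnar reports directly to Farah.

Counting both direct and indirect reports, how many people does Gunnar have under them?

3

Gunnar directly manages Linnea, Greta. Under Linnea: Wendy (1). Greta has no reports. So Gunnar's organization is 2 direct reports plus everyone under them: 2 + 1 = 3.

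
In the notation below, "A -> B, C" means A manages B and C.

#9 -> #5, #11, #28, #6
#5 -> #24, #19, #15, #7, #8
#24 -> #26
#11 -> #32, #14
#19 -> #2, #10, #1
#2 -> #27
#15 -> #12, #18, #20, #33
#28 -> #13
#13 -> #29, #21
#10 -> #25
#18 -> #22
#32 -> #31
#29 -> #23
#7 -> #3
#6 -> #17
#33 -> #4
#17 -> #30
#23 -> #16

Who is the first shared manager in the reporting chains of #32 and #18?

#32's chain of managers is #11, #9. #18's chain of managers is #15, #5, #9. The first manager that appears in both chains is #9.

#9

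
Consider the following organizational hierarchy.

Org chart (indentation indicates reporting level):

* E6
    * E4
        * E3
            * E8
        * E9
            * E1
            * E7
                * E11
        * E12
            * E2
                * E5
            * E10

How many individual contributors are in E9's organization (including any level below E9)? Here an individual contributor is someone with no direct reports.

The people in E9's organization with no one reporting to them are E11, E1. That is 2.

2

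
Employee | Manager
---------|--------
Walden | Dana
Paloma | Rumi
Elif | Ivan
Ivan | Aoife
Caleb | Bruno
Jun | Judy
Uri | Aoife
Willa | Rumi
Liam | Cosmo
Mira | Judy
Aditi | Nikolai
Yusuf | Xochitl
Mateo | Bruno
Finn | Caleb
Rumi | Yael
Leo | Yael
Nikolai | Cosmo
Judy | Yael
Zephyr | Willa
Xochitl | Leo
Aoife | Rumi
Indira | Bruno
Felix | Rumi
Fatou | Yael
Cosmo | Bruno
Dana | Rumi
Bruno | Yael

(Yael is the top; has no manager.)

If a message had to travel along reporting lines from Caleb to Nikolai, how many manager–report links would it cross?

3

Caleb is 1 level below Bruno, and Nikolai is 2 levels below Bruno (their lowest common manager). The shortest path runs up from Caleb to Bruno and back down to Nikolai: 1 + 2 = 3 links.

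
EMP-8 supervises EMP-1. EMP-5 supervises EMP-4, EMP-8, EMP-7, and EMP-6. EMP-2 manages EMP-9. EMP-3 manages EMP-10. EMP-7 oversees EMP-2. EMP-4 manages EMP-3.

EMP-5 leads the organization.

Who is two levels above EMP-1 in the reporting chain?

EMP-1 reports to EMP-8, and EMP-8 reports to EMP-5. So EMP-1's skip-level manager is EMP-5.

EMP-5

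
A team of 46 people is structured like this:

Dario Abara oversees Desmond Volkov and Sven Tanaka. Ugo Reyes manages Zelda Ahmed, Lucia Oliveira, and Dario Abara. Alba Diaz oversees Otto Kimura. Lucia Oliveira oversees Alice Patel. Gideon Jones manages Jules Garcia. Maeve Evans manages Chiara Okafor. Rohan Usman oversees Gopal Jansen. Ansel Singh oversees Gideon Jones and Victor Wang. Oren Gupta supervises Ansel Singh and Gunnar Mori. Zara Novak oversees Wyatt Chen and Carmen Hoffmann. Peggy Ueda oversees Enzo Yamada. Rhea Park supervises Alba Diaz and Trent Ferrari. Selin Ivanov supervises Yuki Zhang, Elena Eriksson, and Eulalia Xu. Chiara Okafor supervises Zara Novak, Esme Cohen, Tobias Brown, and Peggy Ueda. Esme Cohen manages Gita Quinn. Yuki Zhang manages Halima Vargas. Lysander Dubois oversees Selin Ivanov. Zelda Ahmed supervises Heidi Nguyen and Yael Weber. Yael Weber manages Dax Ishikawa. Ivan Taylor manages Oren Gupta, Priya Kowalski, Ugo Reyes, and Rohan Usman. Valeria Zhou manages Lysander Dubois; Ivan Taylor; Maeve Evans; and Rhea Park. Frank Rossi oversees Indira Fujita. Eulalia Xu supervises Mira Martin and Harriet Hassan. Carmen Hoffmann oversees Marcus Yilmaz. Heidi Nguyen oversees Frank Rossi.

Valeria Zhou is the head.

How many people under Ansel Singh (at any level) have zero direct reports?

The people in Ansel Singh's organization with no one reporting to them are Victor Wang, Jules Garcia. That is 2.

2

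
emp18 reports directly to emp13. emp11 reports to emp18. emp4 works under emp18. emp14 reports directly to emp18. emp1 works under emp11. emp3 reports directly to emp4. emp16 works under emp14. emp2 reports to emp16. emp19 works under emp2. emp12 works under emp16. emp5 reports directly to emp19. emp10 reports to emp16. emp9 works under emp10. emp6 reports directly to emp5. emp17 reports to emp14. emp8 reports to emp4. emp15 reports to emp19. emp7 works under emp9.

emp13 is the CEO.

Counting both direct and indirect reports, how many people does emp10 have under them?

2

emp10 directly manages emp9. Under emp9: emp7 (1). That's 2 in total.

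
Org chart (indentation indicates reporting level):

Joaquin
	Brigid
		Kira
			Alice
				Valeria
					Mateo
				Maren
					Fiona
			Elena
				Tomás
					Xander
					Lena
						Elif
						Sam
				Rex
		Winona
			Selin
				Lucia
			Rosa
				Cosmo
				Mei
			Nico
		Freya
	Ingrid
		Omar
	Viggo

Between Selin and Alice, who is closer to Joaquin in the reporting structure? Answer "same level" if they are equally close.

same level

Both Selin and Alice are 3 levels below Joaquin.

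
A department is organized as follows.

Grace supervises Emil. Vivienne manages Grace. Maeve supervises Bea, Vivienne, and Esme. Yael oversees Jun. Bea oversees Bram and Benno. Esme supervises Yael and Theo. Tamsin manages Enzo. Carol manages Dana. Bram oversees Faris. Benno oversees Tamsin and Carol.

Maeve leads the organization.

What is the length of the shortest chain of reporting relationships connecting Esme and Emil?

4

Esme is 1 level below Maeve, and Emil is 3 levels below Maeve (their lowest common manager). The shortest path runs up from Esme to Maeve and back down to Emil: 1 + 3 = 4 links.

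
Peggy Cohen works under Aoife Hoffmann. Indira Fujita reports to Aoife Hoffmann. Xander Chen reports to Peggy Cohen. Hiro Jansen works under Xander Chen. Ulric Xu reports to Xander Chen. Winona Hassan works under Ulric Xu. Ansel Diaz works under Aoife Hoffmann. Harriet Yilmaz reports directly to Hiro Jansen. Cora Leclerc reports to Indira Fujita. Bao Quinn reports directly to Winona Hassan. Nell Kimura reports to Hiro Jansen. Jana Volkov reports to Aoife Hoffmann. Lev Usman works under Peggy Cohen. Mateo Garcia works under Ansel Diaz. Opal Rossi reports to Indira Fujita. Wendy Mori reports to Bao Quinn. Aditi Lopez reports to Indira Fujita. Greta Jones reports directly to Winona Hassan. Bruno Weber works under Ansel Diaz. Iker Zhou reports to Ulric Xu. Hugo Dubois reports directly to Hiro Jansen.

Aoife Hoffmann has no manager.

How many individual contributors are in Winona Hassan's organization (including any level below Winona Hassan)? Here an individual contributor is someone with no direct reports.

The people in Winona Hassan's organization with no one reporting to them are Greta Jones, Wendy Mori. That is 2.

2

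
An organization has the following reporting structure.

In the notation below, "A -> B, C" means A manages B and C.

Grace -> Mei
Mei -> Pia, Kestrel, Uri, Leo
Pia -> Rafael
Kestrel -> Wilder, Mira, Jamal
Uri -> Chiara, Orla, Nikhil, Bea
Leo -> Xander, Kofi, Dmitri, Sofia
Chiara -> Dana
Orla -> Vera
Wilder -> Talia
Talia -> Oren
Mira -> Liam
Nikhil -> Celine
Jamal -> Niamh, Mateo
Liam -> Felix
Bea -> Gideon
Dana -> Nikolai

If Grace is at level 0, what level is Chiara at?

Chain from Chiara up to Grace: Chiara → Uri → Mei → Grace. That is 3 steps up, so Chiara is 3 levels below Grace.

3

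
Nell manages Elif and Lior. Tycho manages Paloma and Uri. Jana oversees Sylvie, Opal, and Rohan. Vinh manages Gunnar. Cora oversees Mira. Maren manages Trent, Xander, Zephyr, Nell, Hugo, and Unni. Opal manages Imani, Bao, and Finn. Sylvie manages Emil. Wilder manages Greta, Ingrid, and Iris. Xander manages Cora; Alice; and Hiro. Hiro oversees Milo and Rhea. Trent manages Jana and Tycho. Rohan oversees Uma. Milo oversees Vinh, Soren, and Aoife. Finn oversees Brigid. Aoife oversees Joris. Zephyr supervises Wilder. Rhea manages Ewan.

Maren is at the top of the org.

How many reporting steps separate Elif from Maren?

Chain from Elif up to Maren: Elif → Nell → Maren. That is 2 steps up, so Elif is 2 levels below Maren.

2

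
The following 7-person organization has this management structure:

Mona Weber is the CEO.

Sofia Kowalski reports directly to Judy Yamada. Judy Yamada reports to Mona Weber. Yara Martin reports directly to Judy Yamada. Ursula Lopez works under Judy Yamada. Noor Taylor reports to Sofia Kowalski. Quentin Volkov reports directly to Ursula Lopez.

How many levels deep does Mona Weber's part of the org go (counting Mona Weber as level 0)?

3

The longest chain under Mona Weber runs Mona Weber → Judy Yamada → Sofia Kowalski → Noor Taylor, which is 3 levels below Mona Weber.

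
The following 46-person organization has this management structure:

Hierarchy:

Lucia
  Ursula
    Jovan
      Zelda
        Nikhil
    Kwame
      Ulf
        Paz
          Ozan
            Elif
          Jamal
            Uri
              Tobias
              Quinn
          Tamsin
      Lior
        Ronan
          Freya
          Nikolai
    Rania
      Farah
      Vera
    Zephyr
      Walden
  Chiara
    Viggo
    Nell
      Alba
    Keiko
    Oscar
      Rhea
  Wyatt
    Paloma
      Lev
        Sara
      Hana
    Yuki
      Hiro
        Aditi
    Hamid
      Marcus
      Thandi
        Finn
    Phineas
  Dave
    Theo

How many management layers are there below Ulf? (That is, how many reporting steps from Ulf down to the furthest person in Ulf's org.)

The longest chain under Ulf runs Ulf → Paz → Jamal → Uri → Quinn, which is 4 levels below Ulf.

4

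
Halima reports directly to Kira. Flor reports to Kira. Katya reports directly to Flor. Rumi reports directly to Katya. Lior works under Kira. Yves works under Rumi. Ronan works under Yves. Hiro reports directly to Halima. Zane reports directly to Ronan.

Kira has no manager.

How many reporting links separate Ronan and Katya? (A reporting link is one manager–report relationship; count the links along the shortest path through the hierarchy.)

Ronan is in Katya's organization: the chain from Ronan up to Katya is Ronan → Yves → Rumi → Katya, which is 3 links.

3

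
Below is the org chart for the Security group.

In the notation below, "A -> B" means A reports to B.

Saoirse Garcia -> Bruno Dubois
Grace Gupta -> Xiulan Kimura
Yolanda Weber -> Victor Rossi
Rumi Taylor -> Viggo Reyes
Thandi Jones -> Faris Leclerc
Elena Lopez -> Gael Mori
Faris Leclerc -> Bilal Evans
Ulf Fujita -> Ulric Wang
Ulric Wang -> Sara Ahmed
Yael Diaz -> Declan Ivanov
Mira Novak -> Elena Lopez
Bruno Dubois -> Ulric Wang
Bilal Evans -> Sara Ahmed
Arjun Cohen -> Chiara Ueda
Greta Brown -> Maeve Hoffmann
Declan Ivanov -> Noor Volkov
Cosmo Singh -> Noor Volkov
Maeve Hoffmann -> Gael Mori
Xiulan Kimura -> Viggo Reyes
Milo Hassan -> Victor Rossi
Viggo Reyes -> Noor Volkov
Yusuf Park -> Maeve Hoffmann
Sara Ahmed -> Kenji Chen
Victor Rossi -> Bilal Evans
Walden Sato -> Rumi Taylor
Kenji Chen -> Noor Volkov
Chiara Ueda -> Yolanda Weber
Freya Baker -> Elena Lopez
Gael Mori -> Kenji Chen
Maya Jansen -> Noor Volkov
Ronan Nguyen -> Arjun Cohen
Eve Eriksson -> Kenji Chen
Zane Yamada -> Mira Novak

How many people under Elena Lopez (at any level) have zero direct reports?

The people in Elena Lopez's organization with no one reporting to them are Zane Yamada, Freya Baker. That is 2.

2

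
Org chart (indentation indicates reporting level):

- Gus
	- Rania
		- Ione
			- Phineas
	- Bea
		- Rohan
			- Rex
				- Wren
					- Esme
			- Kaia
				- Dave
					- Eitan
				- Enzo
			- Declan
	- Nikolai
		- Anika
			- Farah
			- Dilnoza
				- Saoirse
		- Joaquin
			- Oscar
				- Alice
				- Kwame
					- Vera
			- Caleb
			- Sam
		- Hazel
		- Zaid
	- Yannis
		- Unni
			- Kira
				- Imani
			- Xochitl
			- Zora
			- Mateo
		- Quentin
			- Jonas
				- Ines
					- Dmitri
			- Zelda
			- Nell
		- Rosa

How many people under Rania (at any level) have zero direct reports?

The only person in Rania's organization with no one reporting to them is Phineas. That is 1.

1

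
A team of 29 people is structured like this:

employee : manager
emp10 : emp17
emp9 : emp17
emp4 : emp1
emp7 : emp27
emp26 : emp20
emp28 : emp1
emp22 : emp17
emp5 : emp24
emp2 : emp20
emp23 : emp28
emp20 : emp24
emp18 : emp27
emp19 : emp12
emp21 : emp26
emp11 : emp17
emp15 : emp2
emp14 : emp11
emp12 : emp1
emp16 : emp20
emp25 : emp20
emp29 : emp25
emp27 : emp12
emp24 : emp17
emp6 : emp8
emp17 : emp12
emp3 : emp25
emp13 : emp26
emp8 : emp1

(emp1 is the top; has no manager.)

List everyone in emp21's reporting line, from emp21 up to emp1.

emp21 -> emp26 -> emp20 -> emp24 -> emp17 -> emp12 -> emp1

emp21 reports to emp26. emp26 reports to emp20. emp20 reports to emp24. emp24 reports to emp17. emp17 reports to emp12. emp12 reports to emp1. emp1 is at the top.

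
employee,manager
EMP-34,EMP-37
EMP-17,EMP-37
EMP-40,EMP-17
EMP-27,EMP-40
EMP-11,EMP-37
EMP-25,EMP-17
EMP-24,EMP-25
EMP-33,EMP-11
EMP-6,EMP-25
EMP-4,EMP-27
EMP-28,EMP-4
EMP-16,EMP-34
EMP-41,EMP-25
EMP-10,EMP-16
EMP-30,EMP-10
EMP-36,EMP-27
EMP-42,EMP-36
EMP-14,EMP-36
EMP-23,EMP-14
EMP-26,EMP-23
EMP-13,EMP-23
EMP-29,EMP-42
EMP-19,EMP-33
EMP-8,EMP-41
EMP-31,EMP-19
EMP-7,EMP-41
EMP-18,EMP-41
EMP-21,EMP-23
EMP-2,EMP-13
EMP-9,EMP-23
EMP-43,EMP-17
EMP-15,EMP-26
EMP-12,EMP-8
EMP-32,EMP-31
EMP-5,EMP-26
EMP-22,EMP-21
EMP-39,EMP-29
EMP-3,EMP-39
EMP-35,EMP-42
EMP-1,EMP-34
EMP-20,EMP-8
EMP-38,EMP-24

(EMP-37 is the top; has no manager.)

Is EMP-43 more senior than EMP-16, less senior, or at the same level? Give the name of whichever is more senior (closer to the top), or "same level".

Both EMP-43 and EMP-16 are 2 levels below EMP-37.

same level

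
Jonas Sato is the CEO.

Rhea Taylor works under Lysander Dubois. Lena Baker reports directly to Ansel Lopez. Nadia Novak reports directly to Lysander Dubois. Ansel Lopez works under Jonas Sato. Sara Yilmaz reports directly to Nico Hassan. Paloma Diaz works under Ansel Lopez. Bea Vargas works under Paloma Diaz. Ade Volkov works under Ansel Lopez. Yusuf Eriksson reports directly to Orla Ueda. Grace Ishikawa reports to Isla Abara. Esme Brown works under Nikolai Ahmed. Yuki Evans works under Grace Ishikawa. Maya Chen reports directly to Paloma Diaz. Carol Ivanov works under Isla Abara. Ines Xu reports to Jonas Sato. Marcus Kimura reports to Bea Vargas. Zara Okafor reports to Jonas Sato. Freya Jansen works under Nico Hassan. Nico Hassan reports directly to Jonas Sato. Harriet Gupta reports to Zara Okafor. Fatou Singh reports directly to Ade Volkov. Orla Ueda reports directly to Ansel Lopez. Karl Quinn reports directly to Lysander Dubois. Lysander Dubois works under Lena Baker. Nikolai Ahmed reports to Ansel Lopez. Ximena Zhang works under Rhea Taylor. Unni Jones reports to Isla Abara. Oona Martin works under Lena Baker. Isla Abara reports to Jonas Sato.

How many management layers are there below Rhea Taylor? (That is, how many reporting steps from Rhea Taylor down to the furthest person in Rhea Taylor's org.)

The longest chain under Rhea Taylor runs Rhea Taylor → Ximena Zhang, which is 1 level below Rhea Taylor.

1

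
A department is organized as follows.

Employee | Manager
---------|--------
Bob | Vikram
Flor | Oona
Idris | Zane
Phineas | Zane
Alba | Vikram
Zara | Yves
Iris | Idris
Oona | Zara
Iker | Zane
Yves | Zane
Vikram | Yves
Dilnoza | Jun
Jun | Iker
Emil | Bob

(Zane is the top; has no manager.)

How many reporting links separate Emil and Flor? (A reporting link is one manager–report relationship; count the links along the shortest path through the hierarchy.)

Emil is 3 levels below Yves, and Flor is 3 levels below Yves (their lowest common manager). The shortest path runs up from Emil to Yves and back down to Flor: 3 + 3 = 6 links.

6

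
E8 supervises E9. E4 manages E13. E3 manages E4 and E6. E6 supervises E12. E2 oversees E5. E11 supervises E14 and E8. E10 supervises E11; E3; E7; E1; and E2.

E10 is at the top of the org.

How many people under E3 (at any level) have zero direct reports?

2

The people in E3's organization with no one reporting to them are E12, E13. That is 2.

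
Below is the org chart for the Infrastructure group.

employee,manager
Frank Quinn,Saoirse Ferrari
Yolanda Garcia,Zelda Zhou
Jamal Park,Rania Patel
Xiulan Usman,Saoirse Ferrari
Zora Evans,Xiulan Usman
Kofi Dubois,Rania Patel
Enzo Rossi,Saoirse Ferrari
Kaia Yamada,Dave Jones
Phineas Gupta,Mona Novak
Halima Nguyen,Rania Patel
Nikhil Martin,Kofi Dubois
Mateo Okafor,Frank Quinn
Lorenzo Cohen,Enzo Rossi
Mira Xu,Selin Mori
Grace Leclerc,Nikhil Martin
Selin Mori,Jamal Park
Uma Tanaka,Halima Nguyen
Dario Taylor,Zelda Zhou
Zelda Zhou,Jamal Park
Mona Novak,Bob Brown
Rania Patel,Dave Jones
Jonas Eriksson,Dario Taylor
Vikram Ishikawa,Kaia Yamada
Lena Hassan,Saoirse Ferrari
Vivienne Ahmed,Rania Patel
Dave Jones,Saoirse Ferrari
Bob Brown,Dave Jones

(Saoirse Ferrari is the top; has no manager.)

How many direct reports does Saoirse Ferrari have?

Saoirse Ferrari directly manages Dave Jones, Xiulan Usman, Lena Hassan, Frank Quinn, Enzo Rossi. That is 5 direct reports.

5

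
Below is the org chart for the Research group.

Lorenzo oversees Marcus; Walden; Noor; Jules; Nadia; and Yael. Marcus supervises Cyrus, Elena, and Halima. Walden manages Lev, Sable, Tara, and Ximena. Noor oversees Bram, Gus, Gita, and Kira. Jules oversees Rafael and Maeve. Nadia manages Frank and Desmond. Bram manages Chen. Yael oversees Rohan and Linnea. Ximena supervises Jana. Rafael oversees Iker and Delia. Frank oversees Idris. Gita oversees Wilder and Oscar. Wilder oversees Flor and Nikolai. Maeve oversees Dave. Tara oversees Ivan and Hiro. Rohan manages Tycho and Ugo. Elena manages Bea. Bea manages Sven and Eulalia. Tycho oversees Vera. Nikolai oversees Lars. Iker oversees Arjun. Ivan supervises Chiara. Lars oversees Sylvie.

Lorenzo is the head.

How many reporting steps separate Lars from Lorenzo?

5

Chain from Lars up to Lorenzo: Lars → Nikolai → Wilder → Gita → Noor → Lorenzo. That is 5 steps up, so Lars is 5 levels below Lorenzo.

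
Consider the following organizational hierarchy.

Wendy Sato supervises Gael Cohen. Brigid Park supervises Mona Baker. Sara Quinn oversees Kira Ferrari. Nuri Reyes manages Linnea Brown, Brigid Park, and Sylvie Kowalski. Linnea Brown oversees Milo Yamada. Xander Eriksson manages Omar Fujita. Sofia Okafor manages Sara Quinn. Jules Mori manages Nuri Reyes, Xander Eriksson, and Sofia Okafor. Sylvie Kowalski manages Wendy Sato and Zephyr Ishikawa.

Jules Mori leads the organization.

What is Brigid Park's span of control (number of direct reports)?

1

Brigid Park directly manages Mona Baker. That is 1 direct report.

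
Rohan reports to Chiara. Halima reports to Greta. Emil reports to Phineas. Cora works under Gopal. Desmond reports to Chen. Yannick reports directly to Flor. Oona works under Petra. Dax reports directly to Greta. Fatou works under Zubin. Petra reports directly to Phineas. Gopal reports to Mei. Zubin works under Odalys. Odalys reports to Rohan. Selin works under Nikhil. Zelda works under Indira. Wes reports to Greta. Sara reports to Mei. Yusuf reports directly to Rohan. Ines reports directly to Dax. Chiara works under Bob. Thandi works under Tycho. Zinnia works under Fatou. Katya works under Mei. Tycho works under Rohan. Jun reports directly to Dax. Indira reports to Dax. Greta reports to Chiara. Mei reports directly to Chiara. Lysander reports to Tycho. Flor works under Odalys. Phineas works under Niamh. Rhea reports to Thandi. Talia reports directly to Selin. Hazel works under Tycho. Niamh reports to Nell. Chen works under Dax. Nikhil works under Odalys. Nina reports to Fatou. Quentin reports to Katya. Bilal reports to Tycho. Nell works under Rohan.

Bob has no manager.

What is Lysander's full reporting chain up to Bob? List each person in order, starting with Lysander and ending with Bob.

Lysander reports to Tycho. Tycho reports to Rohan. Rohan reports to Chiara. Chiara reports to Bob. Bob is at the top.

Lysander -> Tycho -> Rohan -> Chiara -> Bob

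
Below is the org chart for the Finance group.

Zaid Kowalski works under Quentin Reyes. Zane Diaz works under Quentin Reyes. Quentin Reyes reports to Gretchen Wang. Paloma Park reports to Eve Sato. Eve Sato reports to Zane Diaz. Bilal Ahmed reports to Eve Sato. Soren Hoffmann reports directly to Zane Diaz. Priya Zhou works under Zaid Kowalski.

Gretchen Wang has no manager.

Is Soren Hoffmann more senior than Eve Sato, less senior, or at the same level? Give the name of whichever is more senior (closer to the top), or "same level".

Both Soren Hoffmann and Eve Sato are 3 levels below Gretchen Wang.

same level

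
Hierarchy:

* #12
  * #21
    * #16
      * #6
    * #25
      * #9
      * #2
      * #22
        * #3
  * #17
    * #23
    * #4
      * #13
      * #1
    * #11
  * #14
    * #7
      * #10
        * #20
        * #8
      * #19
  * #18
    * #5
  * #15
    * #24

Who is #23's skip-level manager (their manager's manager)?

#12

#23 reports to #17, and #17 reports to #12. So #23's skip-level manager is #12.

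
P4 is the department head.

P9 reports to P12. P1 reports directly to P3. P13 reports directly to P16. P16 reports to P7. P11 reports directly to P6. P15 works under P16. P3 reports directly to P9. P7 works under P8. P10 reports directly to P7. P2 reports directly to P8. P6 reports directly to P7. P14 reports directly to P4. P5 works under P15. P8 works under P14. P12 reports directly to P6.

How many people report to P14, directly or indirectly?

P14 directly manages P8. Under P8: P2, P7, P6, P11, P12, P9, P3, P1, P16, P13, P15, P5, P10 (13). That's 14 in total.

14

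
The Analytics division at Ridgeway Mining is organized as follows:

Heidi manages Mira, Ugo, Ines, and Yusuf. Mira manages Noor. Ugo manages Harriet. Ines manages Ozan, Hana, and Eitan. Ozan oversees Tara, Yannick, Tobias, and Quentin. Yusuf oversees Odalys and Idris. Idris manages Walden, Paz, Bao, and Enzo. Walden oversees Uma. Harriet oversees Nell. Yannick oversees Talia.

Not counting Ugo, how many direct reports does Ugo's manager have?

Ugo reports to Heidi. Heidi's other direct reports are Mira, Ines, Yusuf — 3 peers.

3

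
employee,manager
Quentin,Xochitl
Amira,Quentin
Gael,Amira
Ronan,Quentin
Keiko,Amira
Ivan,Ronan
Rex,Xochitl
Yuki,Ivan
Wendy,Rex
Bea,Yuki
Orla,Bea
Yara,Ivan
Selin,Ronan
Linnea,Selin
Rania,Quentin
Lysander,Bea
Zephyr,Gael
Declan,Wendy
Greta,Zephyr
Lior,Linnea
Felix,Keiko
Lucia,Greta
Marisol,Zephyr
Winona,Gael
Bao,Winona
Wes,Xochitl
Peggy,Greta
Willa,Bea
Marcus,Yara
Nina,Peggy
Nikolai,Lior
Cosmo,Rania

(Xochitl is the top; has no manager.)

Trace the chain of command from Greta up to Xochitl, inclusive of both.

Greta reports to Zephyr. Zephyr reports to Gael. Gael reports to Amira. Amira reports to Quentin. Quentin reports to Xochitl. Xochitl is at the top.

Greta -> Zephyr -> Gael -> Amira -> Quentin -> Xochitl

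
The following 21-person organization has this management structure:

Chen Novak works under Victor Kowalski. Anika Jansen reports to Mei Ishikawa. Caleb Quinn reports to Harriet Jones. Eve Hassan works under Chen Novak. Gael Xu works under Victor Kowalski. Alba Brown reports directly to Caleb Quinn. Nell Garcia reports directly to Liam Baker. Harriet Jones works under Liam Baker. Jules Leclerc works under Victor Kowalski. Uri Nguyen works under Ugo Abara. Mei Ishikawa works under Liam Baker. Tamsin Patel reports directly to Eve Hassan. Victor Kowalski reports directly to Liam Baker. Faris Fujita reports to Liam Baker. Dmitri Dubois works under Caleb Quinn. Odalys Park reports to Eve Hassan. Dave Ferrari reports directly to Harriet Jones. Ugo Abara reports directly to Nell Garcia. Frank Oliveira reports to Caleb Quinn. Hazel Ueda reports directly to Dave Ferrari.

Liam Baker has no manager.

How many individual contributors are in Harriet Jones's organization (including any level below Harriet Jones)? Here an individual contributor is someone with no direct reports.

The people in Harriet Jones's organization with no one reporting to them are Hazel Ueda, Alba Brown, Frank Oliveira, Dmitri Dubois. That is 4.

4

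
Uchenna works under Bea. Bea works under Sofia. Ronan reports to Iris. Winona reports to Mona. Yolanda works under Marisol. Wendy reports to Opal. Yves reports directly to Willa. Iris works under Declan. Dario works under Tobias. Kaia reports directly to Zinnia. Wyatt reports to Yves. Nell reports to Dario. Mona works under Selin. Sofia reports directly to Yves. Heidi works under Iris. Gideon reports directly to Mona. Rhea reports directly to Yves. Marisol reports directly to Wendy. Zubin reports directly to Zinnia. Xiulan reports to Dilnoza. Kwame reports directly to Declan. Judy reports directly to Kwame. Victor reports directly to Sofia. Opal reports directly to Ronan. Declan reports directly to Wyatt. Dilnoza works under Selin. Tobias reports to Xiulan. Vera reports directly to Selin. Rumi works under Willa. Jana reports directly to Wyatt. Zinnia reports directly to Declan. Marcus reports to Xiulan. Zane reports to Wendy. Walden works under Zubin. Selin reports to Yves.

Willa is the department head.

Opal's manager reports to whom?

Iris

Opal reports to Ronan, and Ronan reports to Iris. So Opal's skip-level manager is Iris.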